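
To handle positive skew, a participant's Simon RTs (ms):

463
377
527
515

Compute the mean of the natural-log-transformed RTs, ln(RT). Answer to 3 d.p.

ln(RT): 6.1377, 5.9322, 6.2672, 6.2442
Σ ln(RT) = 24.5813
Mean = 24.5813/4 = 6.14533

6.145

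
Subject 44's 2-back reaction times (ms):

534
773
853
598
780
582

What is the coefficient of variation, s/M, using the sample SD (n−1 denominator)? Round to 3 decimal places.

0.191

n = 6, Σ = 4120, M = 686.6667
Σ(x−M)² = 85955.333; s = √(85955.333/5) = 131.1147
CV = 131.1147 / 686.6667 = 0.19094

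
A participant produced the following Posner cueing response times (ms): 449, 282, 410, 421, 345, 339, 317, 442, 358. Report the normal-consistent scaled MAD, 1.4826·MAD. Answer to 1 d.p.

77.1 ms

Sorted: 282, 317, 339, 345, 358, 410, 421, 442, 449 → median = 358
|x − 358| sorted: 0, 13, 19, 41, 52, 63, 76, 84, 91 → MAD = 52
Robust SD ≈ 1.4826 × 52 = 77.095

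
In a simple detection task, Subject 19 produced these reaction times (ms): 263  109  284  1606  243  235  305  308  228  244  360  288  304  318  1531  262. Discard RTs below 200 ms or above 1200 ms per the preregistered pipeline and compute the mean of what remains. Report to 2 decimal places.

Excluded: 109, 1531, 1606
Retained (n=13): Σ = 3642
Mean = 3642/13 = 280.1538

280.15 ms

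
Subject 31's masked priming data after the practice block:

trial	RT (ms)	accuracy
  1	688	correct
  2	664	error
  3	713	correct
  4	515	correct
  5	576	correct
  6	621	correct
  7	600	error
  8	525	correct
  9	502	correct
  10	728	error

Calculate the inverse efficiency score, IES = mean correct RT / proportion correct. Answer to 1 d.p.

Correct trials (n=7): 688, 713, 515, 576, 621, 525, 502
Mean correct RT = 4140/7 = 591.4286 ms
Proportion correct = 7/10
IES = 591.4286 / (7/10) = 844.898 ms

844.9 ms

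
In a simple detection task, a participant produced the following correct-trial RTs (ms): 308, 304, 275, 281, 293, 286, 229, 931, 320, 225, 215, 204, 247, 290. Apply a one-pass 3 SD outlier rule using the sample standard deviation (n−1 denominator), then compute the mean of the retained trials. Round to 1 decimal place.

267.5 ms

n = 14, ΣRT = 4408, M = 314.857
Σ(x−M)² = 426797.71; s = √(426797.71/13) = 181.192
Cutoffs: 314.857 ± 3·181.192 → [-228.7, 858.4]
Outside: 931 → excluded.
Retained (n=13): Σ = 3477, mean = 3477/13 = 267.462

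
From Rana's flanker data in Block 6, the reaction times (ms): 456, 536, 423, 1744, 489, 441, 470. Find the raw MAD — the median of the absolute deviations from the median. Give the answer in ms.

29 ms

Sorted: 423, 441, 456, 470, 489, 536, 1744 → median = 470
|x − 470|: 14, 66, 47, 1274, 19, 29, 0
Sorted deviations: 0, 14, 19, 29, 47, 66, 1274 → MAD = 29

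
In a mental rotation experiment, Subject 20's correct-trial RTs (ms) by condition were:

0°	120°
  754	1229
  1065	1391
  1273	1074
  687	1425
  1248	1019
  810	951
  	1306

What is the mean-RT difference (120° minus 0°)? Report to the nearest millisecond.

226 ms

M(0°) = 5837/6 = 972.833
M(120°) = 8395/7 = 1199.286
Difference = 1199.286 − 972.833 = 226.452 ms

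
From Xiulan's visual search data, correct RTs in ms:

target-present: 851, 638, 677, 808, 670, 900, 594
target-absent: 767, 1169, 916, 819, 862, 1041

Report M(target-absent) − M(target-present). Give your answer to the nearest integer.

195 ms

M(target-present) = 5138/7 = 734.000
M(target-absent) = 5574/6 = 929.000
Difference = 929.000 − 734.000 = 195.000 ms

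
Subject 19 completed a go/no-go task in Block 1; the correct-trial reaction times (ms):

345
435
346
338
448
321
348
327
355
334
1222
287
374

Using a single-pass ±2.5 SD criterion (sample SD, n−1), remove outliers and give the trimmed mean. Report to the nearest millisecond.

355 ms

n = 13, ΣRT = 5480, M = 421.538
Σ(x−M)² = 717067.23; s = √(717067.23/12) = 244.450
Cutoffs: 421.538 ± 2.5·244.450 → [-189.6, 1032.7]
Outside: 1222 → excluded.
Retained (n=12): Σ = 4258, mean = 4258/12 = 354.833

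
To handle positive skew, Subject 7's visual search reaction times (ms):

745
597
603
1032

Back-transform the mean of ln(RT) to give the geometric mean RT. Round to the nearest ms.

725 ms

ln(RT): 6.6134, 6.3919, 6.4019, 6.9393
Mean ln(RT) = 26.3465/4 = 6.58662
Geometric mean = exp(6.58662) = 725.32 ms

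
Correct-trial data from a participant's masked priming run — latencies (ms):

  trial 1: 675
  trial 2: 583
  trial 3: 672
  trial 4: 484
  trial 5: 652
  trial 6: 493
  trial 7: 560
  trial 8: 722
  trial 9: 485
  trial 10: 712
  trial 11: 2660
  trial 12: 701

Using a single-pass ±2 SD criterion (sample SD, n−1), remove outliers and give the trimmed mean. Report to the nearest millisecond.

613 ms

n = 12, ΣRT = 9399, M = 783.250
Σ(x−M)² = 3931794.25; s = √(3931794.25/11) = 597.859
Cutoffs: 783.250 ± 2·597.859 → [-412.5, 1979.0]
Outside: 2660 → excluded.
Retained (n=11): Σ = 6739, mean = 6739/11 = 612.636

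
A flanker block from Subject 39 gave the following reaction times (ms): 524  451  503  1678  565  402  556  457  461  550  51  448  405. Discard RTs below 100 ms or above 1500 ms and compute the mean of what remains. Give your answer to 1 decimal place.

Excluded: 51, 1678
Retained (n=11): Σ = 5322
Mean = 5322/11 = 483.8182

483.8 ms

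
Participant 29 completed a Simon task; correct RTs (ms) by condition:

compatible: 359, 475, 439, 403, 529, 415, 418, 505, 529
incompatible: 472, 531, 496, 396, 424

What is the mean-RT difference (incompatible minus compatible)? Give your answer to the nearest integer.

11 ms

M(compatible) = 4072/9 = 452.444
M(incompatible) = 2319/5 = 463.800
Difference = 463.800 − 452.444 = 11.356 ms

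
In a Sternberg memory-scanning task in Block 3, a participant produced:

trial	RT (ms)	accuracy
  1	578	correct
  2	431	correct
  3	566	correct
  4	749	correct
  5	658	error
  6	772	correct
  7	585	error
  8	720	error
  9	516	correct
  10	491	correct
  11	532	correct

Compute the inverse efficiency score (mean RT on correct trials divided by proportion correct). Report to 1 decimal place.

Correct trials (n=8): 578, 431, 566, 749, 772, 516, 491, 532
Mean correct RT = 4635/8 = 579.3750 ms
Proportion correct = 8/11
IES = 579.3750 / (8/11) = 796.641 ms

796.6 ms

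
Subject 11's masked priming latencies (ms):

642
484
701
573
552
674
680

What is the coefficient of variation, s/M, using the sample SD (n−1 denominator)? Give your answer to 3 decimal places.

n = 7, Σ = 4306, M = 615.1429
Σ(x−M)² = 38724.857; s = √(38724.857/6) = 80.3377
CV = 80.3377 / 615.1429 = 0.13060

0.131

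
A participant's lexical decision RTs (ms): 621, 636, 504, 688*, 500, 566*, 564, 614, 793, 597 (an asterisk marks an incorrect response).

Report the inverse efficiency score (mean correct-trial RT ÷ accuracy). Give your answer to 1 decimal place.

754.5 ms

Correct trials (n=8): 621, 636, 504, 500, 564, 614, 793, 597
Mean correct RT = 4829/8 = 603.6250 ms
Proportion correct = 8/10
IES = 603.6250 / (8/10) = 754.531 ms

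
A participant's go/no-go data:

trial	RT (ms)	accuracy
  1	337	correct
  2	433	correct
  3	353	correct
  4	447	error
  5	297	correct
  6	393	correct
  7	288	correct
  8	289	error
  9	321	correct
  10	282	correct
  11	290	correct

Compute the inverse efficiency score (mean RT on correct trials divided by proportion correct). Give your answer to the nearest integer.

Correct trials (n=9): 337, 433, 353, 297, 393, 288, 321, 282, 290
Mean correct RT = 2994/9 = 332.6667 ms
Proportion correct = 9/11
IES = 332.6667 / (9/11) = 406.593 ms

407 ms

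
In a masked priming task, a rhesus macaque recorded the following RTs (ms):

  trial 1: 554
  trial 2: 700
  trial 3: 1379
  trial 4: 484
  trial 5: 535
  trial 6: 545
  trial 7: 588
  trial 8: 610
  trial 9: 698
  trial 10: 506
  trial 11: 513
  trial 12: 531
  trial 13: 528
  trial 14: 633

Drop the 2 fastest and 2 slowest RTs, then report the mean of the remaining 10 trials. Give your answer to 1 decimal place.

Sorted: 484, 506, 513, 528, 531, 535, 545, 554, 588, 610, 633, 698, 700, 1379
Drop lowest 2 (484, 506) and highest 2 (700, 1379)
Remaining (n=10): Σ = 5735, mean = 5735/10 = 573.500

573.5 ms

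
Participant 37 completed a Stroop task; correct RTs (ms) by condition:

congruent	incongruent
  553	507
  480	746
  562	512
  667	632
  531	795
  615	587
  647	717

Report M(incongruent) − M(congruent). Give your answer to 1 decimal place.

63.0 ms

M(congruent) = 4055/7 = 579.286
M(incongruent) = 4496/7 = 642.286
Difference = 642.286 − 579.286 = 63.000 ms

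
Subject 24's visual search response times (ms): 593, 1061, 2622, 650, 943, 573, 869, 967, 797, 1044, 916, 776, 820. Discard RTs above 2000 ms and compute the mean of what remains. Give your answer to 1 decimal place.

834.1 ms

Excluded: 2622
Retained (n=12): Σ = 10009
Mean = 10009/12 = 834.0833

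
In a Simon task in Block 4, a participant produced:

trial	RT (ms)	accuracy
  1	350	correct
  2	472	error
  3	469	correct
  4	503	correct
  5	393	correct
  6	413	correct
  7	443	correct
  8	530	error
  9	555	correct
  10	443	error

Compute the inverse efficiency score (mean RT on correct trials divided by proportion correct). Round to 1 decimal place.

Correct trials (n=7): 350, 469, 503, 393, 413, 443, 555
Mean correct RT = 3126/7 = 446.5714 ms
Proportion correct = 7/10
IES = 446.5714 / (7/10) = 637.959 ms

638.0 ms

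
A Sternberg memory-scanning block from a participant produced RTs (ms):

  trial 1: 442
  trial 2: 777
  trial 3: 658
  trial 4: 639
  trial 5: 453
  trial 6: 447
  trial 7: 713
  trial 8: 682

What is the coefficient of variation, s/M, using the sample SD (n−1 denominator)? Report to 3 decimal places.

n = 8, Σ = 4811, M = 601.3750
Σ(x−M)² = 125673.875; s = √(125673.875/7) = 133.9903
CV = 133.9903 / 601.3750 = 0.22281

0.223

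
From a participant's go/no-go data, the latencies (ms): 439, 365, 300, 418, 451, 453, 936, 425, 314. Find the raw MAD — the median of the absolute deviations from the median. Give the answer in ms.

28 ms

Sorted: 300, 314, 365, 418, 425, 439, 451, 453, 936 → median = 425
|x − 425|: 14, 60, 125, 7, 26, 28, 511, 0, 111
Sorted deviations: 0, 7, 14, 26, 28, 60, 111, 125, 511 → MAD = 28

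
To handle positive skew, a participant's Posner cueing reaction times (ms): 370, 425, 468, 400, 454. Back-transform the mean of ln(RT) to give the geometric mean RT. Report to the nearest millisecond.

422 ms

ln(RT): 5.9135, 6.0521, 6.1485, 5.9915, 6.1181
Mean ln(RT) = 30.2236/5 = 6.04472
Geometric mean = exp(6.04472) = 421.88 ms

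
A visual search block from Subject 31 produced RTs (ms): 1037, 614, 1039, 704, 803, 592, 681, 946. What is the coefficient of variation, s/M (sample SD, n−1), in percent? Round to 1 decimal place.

n = 8, Σ = 6416, M = 802.0000
Σ(x−M)² = 235820.000; s = √(235820.000/7) = 183.5445
CV = 183.5445 / 802.0000 = 0.22886 = 22.886%

22.9%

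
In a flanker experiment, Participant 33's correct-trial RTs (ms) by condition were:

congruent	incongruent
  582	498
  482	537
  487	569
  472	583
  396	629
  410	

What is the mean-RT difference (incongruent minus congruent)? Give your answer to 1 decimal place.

91.7 ms

M(congruent) = 2829/6 = 471.500
M(incongruent) = 2816/5 = 563.200
Difference = 563.200 − 471.500 = 91.700 ms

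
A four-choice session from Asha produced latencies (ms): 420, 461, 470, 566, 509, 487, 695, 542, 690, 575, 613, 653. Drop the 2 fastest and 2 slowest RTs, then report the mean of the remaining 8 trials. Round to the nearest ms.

552 ms

Sorted: 420, 461, 470, 487, 509, 542, 566, 575, 613, 653, 690, 695
Drop lowest 2 (420, 461) and highest 2 (690, 695)
Remaining (n=8): Σ = 4415, mean = 4415/8 = 551.875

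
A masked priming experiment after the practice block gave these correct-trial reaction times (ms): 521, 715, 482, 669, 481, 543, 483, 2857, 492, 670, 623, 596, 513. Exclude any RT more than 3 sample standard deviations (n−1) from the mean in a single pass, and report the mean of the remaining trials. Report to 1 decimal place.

n = 13, ΣRT = 9645, M = 741.923
Σ(x−M)² = 4926128.92; s = √(4926128.92/12) = 640.711
Cutoffs: 741.923 ± 3·640.711 → [-1180.2, 2664.1]
Outside: 2857 → excluded.
Retained (n=12): Σ = 6788, mean = 6788/12 = 565.667

565.7 ms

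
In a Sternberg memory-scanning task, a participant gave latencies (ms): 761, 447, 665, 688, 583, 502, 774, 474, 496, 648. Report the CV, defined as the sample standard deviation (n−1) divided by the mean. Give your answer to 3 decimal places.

0.199

n = 10, Σ = 6038, M = 603.8000
Σ(x−M)² = 130319.600; s = √(130319.600/9) = 120.3327
CV = 120.3327 / 603.8000 = 0.19929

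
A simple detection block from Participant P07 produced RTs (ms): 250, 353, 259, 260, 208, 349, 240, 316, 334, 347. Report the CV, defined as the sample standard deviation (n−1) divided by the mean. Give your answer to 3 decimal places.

n = 10, Σ = 2916, M = 291.6000
Σ(x−M)² = 25970.400; s = √(25970.400/9) = 53.7178
CV = 53.7178 / 291.6000 = 0.18422

0.184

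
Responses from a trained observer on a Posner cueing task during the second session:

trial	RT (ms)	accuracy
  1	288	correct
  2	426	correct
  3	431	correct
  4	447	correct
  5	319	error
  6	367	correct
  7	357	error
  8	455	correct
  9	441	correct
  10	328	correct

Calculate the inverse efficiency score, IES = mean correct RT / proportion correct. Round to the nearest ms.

Correct trials (n=8): 288, 426, 431, 447, 367, 455, 441, 328
Mean correct RT = 3183/8 = 397.8750 ms
Proportion correct = 8/10
IES = 397.8750 / (8/10) = 497.344 ms

497 ms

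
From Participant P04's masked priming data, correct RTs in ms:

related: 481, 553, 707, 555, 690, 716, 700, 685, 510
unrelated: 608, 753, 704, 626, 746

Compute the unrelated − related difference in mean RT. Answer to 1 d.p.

M(related) = 5597/9 = 621.889
M(unrelated) = 3437/5 = 687.400
Difference = 687.400 − 621.889 = 65.511 ms

65.5 ms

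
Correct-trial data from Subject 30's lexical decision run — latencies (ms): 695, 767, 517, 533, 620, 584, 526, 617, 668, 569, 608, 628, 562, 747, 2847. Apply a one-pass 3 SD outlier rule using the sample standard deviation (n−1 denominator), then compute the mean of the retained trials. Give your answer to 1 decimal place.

n = 15, ΣRT = 11488, M = 765.867
Σ(x−M)² = 4720531.73; s = √(4720531.73/14) = 580.673
Cutoffs: 765.867 ± 3·580.673 → [-976.2, 2507.9]
Outside: 2847 → excluded.
Retained (n=14): Σ = 8641, mean = 8641/14 = 617.214

617.2 ms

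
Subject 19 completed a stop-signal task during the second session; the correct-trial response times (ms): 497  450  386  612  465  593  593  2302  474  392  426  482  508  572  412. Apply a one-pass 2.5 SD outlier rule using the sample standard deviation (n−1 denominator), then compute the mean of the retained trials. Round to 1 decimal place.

490.1 ms

n = 15, ΣRT = 9164, M = 610.933
Σ(x−M)² = 3140314.93; s = √(3140314.93/14) = 473.612
Cutoffs: 610.933 ± 2.5·473.612 → [-573.1, 1795.0]
Outside: 2302 → excluded.
Retained (n=14): Σ = 6862, mean = 6862/14 = 490.143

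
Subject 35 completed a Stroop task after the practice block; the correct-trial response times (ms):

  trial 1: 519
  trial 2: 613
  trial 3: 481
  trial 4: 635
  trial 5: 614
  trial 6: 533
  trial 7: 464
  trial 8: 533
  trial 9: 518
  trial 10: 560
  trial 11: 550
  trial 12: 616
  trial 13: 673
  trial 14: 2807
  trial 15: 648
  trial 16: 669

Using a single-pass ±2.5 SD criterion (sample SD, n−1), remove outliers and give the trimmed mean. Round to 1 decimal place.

575.1 ms

n = 16, ΣRT = 11433, M = 714.562
Σ(x−M)² = 4734115.94; s = √(4734115.94/15) = 561.790
Cutoffs: 714.562 ± 2.5·561.790 → [-689.9, 2119.0]
Outside: 2807 → excluded.
Retained (n=15): Σ = 8626, mean = 8626/15 = 575.067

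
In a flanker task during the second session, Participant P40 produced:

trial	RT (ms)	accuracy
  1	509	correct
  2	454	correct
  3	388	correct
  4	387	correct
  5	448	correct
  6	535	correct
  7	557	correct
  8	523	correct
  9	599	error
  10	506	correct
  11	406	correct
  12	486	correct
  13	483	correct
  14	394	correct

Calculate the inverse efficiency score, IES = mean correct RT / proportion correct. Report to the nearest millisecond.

503 ms

Correct trials (n=13): 509, 454, 388, 387, 448, 535, 557, 523, 506, 406, 486, 483, 394
Mean correct RT = 6076/13 = 467.3846 ms
Proportion correct = 13/14
IES = 467.3846 / (13/14) = 503.337 ms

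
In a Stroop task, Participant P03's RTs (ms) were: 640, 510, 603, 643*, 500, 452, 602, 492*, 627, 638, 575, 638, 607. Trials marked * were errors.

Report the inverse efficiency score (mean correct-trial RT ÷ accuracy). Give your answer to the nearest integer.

Correct trials (n=11): 640, 510, 603, 500, 452, 602, 627, 638, 575, 638, 607
Mean correct RT = 6392/11 = 581.0909 ms
Proportion correct = 11/13
IES = 581.0909 / (11/13) = 686.744 ms

687 ms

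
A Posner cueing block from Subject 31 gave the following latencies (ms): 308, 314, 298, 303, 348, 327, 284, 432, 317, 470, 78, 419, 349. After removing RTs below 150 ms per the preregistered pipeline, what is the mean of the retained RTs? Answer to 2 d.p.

Excluded: 78
Retained (n=12): Σ = 4169
Mean = 4169/12 = 347.4167

347.42 ms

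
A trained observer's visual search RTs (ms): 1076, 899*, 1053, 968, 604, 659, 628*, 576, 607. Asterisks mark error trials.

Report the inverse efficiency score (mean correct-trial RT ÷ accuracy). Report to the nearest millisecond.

1018 ms

Correct trials (n=7): 1076, 1053, 968, 604, 659, 576, 607
Mean correct RT = 5543/7 = 791.8571 ms
Proportion correct = 7/9
IES = 791.8571 / (7/9) = 1018.102 ms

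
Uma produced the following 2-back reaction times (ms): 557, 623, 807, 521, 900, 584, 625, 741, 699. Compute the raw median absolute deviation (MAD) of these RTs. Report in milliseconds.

74 ms

Sorted: 521, 557, 584, 623, 625, 699, 741, 807, 900 → median = 625
|x − 625|: 68, 2, 182, 104, 275, 41, 0, 116, 74
Sorted deviations: 0, 2, 41, 68, 74, 104, 116, 182, 275 → MAD = 74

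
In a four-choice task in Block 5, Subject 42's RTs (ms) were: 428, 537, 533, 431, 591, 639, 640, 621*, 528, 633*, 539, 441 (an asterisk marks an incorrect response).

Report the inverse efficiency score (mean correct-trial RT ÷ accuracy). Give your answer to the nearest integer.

Correct trials (n=10): 428, 537, 533, 431, 591, 639, 640, 528, 539, 441
Mean correct RT = 5307/10 = 530.7000 ms
Proportion correct = 10/12
IES = 530.7000 / (10/12) = 636.840 ms

637 ms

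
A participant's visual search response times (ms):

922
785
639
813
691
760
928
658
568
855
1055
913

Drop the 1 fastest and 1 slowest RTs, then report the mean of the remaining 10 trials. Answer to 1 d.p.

796.4 ms

Sorted: 568, 639, 658, 691, 760, 785, 813, 855, 913, 922, 928, 1055
Drop lowest 1 (568) and highest 1 (1055)
Remaining (n=10): Σ = 7964, mean = 7964/10 = 796.400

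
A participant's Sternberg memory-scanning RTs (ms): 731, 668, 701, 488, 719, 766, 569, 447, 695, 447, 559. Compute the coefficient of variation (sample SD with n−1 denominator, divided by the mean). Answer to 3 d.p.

0.193

n = 11, Σ = 6790, M = 617.2727
Σ(x−M)² = 141450.182; s = √(141450.182/10) = 118.9328
CV = 118.9328 / 617.2727 = 0.19267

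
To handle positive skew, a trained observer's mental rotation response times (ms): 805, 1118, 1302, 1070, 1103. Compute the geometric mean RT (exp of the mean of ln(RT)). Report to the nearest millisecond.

1067 ms

ln(RT): 6.6908, 7.0193, 7.1717, 6.9754, 7.0058
Mean ln(RT) = 34.8630/5 = 6.97260
Geometric mean = exp(6.97260) = 1066.99 ms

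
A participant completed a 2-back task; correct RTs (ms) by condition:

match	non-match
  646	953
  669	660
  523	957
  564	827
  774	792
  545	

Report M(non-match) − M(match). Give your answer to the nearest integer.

218 ms

M(match) = 3721/6 = 620.167
M(non-match) = 4189/5 = 837.800
Difference = 837.800 − 620.167 = 217.633 ms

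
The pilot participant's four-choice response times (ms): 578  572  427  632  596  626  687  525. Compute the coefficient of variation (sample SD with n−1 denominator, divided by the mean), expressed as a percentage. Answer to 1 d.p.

13.5%

n = 8, Σ = 4643, M = 580.3750
Σ(x−M)² = 43025.875; s = √(43025.875/7) = 78.4000
CV = 78.4000 / 580.3750 = 0.13509 = 13.509%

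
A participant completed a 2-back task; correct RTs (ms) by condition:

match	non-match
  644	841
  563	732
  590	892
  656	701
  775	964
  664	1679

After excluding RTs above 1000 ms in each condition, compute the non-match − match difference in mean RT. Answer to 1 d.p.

non-match: exclude 1679
M(match) = 3892/6 = 648.667
M(non-match) = 4130/5 = 826.000
Difference = 826.000 − 648.667 = 177.333 ms

177.3 ms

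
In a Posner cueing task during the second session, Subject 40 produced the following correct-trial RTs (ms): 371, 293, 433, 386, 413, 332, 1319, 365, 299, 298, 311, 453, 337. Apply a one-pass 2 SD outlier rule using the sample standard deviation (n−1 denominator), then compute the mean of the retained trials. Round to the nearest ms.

358 ms

n = 13, ΣRT = 5610, M = 431.538
Σ(x−M)² = 886527.23; s = √(886527.23/12) = 271.804
Cutoffs: 431.538 ± 2·271.804 → [-112.1, 975.1]
Outside: 1319 → excluded.
Retained (n=12): Σ = 4291, mean = 4291/12 = 357.583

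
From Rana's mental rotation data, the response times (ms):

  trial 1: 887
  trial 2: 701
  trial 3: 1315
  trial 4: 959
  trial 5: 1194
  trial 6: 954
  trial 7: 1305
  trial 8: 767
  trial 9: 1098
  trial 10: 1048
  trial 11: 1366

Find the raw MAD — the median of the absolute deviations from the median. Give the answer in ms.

Sorted: 701, 767, 887, 954, 959, 1048, 1098, 1194, 1305, 1315, 1366 → median = 1048
|x − 1048|: 161, 347, 267, 89, 146, 94, 257, 281, 50, 0, 318
Sorted deviations: 0, 50, 89, 94, 146, 161, 257, 267, 281, 318, 347 → MAD = 161

161 ms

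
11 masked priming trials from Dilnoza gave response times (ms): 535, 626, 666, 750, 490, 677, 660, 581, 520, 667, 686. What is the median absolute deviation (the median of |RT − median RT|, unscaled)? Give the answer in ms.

34 ms

Sorted: 490, 520, 535, 581, 626, 660, 666, 667, 677, 686, 750 → median = 660
|x − 660|: 125, 34, 6, 90, 170, 17, 0, 79, 140, 7, 26
Sorted deviations: 0, 6, 7, 17, 26, 34, 79, 90, 125, 140, 170 → MAD = 34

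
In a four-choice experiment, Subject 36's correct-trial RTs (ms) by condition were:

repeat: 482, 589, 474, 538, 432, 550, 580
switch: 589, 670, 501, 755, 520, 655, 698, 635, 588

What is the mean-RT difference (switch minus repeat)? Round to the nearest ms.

M(repeat) = 3645/7 = 520.714
M(switch) = 5611/9 = 623.444
Difference = 623.444 − 520.714 = 102.730 ms

103 ms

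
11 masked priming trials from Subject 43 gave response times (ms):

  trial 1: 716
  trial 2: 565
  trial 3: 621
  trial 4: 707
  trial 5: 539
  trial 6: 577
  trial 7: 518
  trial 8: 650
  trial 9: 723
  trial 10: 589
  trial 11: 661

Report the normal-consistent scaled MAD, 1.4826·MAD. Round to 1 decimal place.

Sorted: 518, 539, 565, 577, 589, 621, 650, 661, 707, 716, 723 → median = 621
|x − 621| sorted: 0, 29, 32, 40, 44, 56, 82, 86, 95, 102, 103 → MAD = 56
Robust SD ≈ 1.4826 × 56 = 83.026

83.0 ms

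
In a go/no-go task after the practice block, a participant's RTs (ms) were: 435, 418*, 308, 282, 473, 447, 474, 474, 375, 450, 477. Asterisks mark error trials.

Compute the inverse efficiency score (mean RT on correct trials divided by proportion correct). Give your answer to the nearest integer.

461 ms

Correct trials (n=10): 435, 308, 282, 473, 447, 474, 474, 375, 450, 477
Mean correct RT = 4195/10 = 419.5000 ms
Proportion correct = 10/11
IES = 419.5000 / (10/11) = 461.450 ms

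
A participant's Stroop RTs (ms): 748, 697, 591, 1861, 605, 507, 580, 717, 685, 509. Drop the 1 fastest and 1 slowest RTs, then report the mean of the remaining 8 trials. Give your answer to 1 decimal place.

641.5 ms

Sorted: 507, 509, 580, 591, 605, 685, 697, 717, 748, 1861
Drop lowest 1 (507) and highest 1 (1861)
Remaining (n=8): Σ = 5132, mean = 5132/8 = 641.500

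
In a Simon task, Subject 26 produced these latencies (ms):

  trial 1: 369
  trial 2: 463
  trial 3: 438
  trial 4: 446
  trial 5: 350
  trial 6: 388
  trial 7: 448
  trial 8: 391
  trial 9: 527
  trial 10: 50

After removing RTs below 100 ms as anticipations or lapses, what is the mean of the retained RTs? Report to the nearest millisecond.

424 ms

Excluded: 50
Retained (n=9): Σ = 3820
Mean = 3820/9 = 424.4444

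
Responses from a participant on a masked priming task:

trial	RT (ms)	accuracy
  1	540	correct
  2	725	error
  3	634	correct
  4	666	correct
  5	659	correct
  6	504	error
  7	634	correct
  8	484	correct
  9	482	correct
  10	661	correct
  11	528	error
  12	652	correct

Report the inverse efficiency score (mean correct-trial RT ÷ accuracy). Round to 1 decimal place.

801.8 ms

Correct trials (n=9): 540, 634, 666, 659, 634, 484, 482, 661, 652
Mean correct RT = 5412/9 = 601.3333 ms
Proportion correct = 9/12
IES = 601.3333 / (9/12) = 801.778 ms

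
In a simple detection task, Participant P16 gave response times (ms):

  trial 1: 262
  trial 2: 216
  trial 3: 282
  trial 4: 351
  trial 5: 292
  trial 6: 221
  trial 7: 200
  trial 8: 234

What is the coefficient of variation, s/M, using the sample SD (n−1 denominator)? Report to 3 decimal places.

0.194

n = 8, Σ = 2058, M = 257.2500
Σ(x−M)² = 17465.500; s = √(17465.500/7) = 49.9507
CV = 49.9507 / 257.2500 = 0.19417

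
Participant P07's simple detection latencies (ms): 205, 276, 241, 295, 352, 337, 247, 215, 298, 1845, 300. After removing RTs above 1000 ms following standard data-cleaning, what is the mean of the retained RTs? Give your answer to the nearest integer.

Excluded: 1845
Retained (n=10): Σ = 2766
Mean = 2766/10 = 276.6000

277 ms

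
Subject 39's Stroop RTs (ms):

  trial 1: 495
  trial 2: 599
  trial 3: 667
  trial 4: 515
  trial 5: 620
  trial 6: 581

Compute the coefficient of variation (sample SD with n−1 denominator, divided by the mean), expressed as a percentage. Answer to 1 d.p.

11.2%

n = 6, Σ = 3477, M = 579.5000
Σ(x−M)² = 20979.500; s = √(20979.500/5) = 64.7758
CV = 64.7758 / 579.5000 = 0.11178 = 11.178%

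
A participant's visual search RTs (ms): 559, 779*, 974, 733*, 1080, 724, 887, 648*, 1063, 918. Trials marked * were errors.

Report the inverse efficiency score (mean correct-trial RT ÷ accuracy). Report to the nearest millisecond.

Correct trials (n=7): 559, 974, 1080, 724, 887, 1063, 918
Mean correct RT = 6205/7 = 886.4286 ms
Proportion correct = 7/10
IES = 886.4286 / (7/10) = 1266.327 ms

1266 ms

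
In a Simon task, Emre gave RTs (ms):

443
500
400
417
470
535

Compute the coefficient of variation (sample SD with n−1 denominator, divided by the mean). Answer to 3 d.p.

0.111

n = 6, Σ = 2765, M = 460.8333
Σ(x−M)² = 13058.833; s = √(13058.833/5) = 51.1054
CV = 51.1054 / 460.8333 = 0.11090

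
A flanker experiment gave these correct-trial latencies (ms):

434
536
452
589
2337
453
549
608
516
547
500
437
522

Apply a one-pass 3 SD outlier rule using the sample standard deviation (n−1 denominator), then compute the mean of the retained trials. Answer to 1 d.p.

n = 13, ΣRT = 8480, M = 652.308
Σ(x−M)² = 3112068.77; s = √(3112068.77/12) = 509.253
Cutoffs: 652.308 ± 3·509.253 → [-875.5, 2180.1]
Outside: 2337 → excluded.
Retained (n=12): Σ = 6143, mean = 6143/12 = 511.917

511.9 ms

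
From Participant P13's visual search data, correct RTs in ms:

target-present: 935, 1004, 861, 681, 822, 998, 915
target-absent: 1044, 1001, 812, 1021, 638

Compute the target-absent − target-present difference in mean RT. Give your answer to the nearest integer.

M(target-present) = 6216/7 = 888.000
M(target-absent) = 4516/5 = 903.200
Difference = 903.200 − 888.000 = 15.200 ms

15 ms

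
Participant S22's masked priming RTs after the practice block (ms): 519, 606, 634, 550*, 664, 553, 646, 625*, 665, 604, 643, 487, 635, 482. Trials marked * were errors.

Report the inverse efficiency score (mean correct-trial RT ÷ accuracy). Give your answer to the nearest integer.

Correct trials (n=12): 519, 606, 634, 664, 553, 646, 665, 604, 643, 487, 635, 482
Mean correct RT = 7138/12 = 594.8333 ms
Proportion correct = 12/14
IES = 594.8333 / (12/14) = 693.972 ms

694 ms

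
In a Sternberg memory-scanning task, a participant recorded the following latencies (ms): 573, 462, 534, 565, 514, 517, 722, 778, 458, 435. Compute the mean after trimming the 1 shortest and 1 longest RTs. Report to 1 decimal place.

543.1 ms

Sorted: 435, 458, 462, 514, 517, 534, 565, 573, 722, 778
Drop lowest 1 (435) and highest 1 (778)
Remaining (n=8): Σ = 4345, mean = 4345/8 = 543.125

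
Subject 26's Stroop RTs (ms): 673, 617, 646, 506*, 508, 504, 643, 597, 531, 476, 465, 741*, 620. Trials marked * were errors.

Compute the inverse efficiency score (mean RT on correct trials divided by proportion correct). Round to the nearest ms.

675 ms

Correct trials (n=11): 673, 617, 646, 508, 504, 643, 597, 531, 476, 465, 620
Mean correct RT = 6280/11 = 570.9091 ms
Proportion correct = 11/13
IES = 570.9091 / (11/13) = 674.711 ms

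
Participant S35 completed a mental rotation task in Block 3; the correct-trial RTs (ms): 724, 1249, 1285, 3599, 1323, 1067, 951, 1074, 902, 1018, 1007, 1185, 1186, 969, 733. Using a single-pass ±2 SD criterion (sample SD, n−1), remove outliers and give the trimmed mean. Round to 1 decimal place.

1048.1 ms

n = 15, ΣRT = 18272, M = 1218.133
Σ(x−M)² = 6528213.73; s = √(6528213.73/14) = 682.862
Cutoffs: 1218.133 ± 2·682.862 → [-147.6, 2583.9]
Outside: 3599 → excluded.
Retained (n=14): Σ = 14673, mean = 14673/14 = 1048.071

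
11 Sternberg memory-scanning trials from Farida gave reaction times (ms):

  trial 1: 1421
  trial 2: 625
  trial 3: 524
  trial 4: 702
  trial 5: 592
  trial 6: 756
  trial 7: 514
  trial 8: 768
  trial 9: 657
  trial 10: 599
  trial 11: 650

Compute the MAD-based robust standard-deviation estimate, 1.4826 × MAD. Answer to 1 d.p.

Sorted: 514, 524, 592, 599, 625, 650, 657, 702, 756, 768, 1421 → median = 650
|x − 650| sorted: 0, 7, 25, 51, 52, 58, 106, 118, 126, 136, 771 → MAD = 58
Robust SD ≈ 1.4826 × 58 = 85.991

86.0 ms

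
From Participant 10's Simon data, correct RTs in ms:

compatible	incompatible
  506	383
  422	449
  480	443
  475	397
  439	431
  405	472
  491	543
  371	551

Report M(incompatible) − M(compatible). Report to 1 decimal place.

10.0 ms

M(compatible) = 3589/8 = 448.625
M(incompatible) = 3669/8 = 458.625
Difference = 458.625 − 448.625 = 10.000 ms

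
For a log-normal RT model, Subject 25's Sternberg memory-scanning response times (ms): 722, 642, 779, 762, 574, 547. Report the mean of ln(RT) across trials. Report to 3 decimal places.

ln(RT): 6.5820, 6.4646, 6.6580, 6.6359, 6.3526, 6.3044
Σ ln(RT) = 38.9976
Mean = 38.9976/6 = 6.49961

6.500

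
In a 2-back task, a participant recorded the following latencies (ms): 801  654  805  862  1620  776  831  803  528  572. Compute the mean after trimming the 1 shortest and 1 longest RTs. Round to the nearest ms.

Sorted: 528, 572, 654, 776, 801, 803, 805, 831, 862, 1620
Drop lowest 1 (528) and highest 1 (1620)
Remaining (n=8): Σ = 6104, mean = 6104/8 = 763.000

763 ms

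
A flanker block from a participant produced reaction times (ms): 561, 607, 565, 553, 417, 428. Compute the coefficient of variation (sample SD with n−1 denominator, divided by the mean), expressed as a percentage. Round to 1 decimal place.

n = 6, Σ = 3131, M = 521.8333
Σ(x−M)² = 31416.833; s = √(31416.833/5) = 79.2677
CV = 79.2677 / 521.8333 = 0.15190 = 15.190%

15.2%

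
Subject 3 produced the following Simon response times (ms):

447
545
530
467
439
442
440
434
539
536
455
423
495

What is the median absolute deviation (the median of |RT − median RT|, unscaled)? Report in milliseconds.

Sorted: 423, 434, 439, 440, 442, 447, 455, 467, 495, 530, 536, 539, 545 → median = 455
|x − 455|: 8, 90, 75, 12, 16, 13, 15, 21, 84, 81, 0, 32, 40
Sorted deviations: 0, 8, 12, 13, 15, 16, 21, 32, 40, 75, 81, 84, 90 → MAD = 21

21 ms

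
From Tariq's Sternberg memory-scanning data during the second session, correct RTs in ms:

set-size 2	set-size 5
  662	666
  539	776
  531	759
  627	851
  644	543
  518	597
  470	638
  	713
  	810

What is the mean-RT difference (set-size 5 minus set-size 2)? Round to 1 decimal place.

135.7 ms

M(set-size 2) = 3991/7 = 570.143
M(set-size 5) = 6353/9 = 705.889
Difference = 705.889 − 570.143 = 135.746 ms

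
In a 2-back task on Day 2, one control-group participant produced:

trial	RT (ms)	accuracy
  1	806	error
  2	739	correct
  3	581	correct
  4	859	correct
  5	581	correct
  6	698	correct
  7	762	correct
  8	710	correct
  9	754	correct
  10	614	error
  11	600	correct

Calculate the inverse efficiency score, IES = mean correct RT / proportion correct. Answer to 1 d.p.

853.4 ms

Correct trials (n=9): 739, 581, 859, 581, 698, 762, 710, 754, 600
Mean correct RT = 6284/9 = 698.2222 ms
Proportion correct = 9/11
IES = 698.2222 / (9/11) = 853.383 ms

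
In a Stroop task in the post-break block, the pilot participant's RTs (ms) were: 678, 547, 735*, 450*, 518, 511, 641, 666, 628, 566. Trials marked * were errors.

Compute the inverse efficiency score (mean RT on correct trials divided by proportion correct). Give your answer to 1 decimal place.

Correct trials (n=8): 678, 547, 518, 511, 641, 666, 628, 566
Mean correct RT = 4755/8 = 594.3750 ms
Proportion correct = 8/10
IES = 594.3750 / (8/10) = 742.969 ms

743.0 ms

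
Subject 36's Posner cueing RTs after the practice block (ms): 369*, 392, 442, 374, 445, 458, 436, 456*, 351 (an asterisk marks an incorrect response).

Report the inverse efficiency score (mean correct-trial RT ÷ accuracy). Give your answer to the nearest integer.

Correct trials (n=7): 392, 442, 374, 445, 458, 436, 351
Mean correct RT = 2898/7 = 414.0000 ms
Proportion correct = 7/9
IES = 414.0000 / (7/9) = 532.286 ms

532 ms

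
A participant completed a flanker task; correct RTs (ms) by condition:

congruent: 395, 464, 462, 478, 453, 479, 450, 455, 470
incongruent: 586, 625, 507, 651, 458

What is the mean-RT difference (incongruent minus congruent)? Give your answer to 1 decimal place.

M(congruent) = 4106/9 = 456.222
M(incongruent) = 2827/5 = 565.400
Difference = 565.400 − 456.222 = 109.178 ms

109.2 ms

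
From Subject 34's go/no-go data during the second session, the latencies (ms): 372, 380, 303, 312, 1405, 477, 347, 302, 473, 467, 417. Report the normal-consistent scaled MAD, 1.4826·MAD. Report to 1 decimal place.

114.2 ms

Sorted: 302, 303, 312, 347, 372, 380, 417, 467, 473, 477, 1405 → median = 380
|x − 380| sorted: 0, 8, 33, 37, 68, 77, 78, 87, 93, 97, 1025 → MAD = 77
Robust SD ≈ 1.4826 × 77 = 114.160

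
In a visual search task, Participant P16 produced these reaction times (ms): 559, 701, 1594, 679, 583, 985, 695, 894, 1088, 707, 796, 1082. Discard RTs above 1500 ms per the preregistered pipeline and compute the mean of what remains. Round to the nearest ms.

797 ms

Excluded: 1594
Retained (n=11): Σ = 8769
Mean = 8769/11 = 797.1818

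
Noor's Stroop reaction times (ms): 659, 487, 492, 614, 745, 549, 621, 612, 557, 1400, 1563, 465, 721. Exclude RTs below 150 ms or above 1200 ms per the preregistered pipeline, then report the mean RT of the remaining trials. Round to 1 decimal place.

Excluded: 1400, 1563
Retained (n=11): Σ = 6522
Mean = 6522/11 = 592.9091

592.9 ms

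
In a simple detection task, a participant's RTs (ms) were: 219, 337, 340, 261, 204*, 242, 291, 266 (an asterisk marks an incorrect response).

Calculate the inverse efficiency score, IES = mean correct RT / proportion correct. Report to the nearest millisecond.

Correct trials (n=7): 219, 337, 340, 261, 242, 291, 266
Mean correct RT = 1956/7 = 279.4286 ms
Proportion correct = 7/8
IES = 279.4286 / (7/8) = 319.347 ms

319 ms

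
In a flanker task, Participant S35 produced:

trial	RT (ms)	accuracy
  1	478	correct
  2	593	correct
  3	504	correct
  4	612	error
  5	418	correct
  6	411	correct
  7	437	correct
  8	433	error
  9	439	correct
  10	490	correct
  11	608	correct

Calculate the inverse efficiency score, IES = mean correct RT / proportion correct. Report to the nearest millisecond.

Correct trials (n=9): 478, 593, 504, 418, 411, 437, 439, 490, 608
Mean correct RT = 4378/9 = 486.4444 ms
Proportion correct = 9/11
IES = 486.4444 / (9/11) = 594.543 ms

595 ms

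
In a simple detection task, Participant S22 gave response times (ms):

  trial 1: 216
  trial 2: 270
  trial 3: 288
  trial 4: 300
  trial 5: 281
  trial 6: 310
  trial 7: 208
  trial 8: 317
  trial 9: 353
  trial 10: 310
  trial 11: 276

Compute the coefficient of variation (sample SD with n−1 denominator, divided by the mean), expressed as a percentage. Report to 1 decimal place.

n = 11, Σ = 3129, M = 284.4545
Σ(x−M)² = 18140.727; s = √(18140.727/10) = 42.5919
CV = 42.5919 / 284.4545 = 0.14973 = 14.973%

15.0%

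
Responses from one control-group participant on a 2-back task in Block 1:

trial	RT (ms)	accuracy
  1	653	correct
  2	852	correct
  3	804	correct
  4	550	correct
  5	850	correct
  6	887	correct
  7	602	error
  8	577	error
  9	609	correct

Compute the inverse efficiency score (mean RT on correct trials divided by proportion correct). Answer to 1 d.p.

Correct trials (n=7): 653, 852, 804, 550, 850, 887, 609
Mean correct RT = 5205/7 = 743.5714 ms
Proportion correct = 7/9
IES = 743.5714 / (7/9) = 956.020 ms

956.0 ms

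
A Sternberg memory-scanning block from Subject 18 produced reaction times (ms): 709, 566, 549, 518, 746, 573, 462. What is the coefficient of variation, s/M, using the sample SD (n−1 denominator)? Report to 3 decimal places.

n = 7, Σ = 4123, M = 589.0000
Σ(x−M)² = 62604.000; s = √(62604.000/6) = 102.1470
CV = 102.1470 / 589.0000 = 0.17342

0.173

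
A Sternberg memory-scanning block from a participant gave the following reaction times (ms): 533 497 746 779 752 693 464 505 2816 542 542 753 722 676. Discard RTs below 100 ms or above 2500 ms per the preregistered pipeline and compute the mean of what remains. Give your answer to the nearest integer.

631 ms

Excluded: 2816
Retained (n=13): Σ = 8204
Mean = 8204/13 = 631.0769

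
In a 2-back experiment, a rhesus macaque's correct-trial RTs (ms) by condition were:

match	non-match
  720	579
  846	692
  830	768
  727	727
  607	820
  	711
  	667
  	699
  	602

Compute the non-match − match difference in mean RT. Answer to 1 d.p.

M(match) = 3730/5 = 746.000
M(non-match) = 6265/9 = 696.111
Difference = 696.111 − 746.000 = -49.889 ms

-49.9 ms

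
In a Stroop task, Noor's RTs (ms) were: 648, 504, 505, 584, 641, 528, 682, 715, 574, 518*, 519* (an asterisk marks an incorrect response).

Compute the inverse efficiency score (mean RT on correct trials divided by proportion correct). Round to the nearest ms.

Correct trials (n=9): 648, 504, 505, 584, 641, 528, 682, 715, 574
Mean correct RT = 5381/9 = 597.8889 ms
Proportion correct = 9/11
IES = 597.8889 / (9/11) = 730.753 ms

731 ms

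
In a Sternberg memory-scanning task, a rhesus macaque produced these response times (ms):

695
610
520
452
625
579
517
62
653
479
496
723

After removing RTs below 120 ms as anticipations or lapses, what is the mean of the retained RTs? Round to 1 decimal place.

577.2 ms

Excluded: 62
Retained (n=11): Σ = 6349
Mean = 6349/11 = 577.1818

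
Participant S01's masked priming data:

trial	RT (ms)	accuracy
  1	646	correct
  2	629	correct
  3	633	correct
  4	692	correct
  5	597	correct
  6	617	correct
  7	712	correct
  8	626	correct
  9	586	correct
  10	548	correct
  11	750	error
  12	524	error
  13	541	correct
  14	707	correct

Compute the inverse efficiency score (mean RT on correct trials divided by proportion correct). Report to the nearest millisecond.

Correct trials (n=12): 646, 629, 633, 692, 597, 617, 712, 626, 586, 548, 541, 707
Mean correct RT = 7534/12 = 627.8333 ms
Proportion correct = 12/14
IES = 627.8333 / (12/14) = 732.472 ms

732 ms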